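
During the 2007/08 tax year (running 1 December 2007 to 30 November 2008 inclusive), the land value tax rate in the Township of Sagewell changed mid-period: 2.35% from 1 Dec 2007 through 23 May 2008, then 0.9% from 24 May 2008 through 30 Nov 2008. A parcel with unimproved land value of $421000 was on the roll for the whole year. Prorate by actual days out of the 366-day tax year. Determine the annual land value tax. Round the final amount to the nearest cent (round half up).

1 Dec 2007 – 23 May 2008: 175 days at 2.35% → $421000 × 2.35% × 175/366 = $4730.4986
24 May – 30 Nov 2008: 191 days at 0.9% → $421000 × 0.9% × 191/366 = $1977.3197
Total = $6707.8183

$6707.82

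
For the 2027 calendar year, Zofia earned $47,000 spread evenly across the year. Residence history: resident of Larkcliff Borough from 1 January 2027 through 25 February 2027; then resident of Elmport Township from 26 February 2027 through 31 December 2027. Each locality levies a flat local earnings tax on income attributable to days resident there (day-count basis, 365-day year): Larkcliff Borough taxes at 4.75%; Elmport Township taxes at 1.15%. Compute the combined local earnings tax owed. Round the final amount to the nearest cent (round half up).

$800.09

Larkcliff Borough, 1 January – 25 February 2027: 56 days → $47,000 × 4.75% × 56/365 = $342.5205
Elmport Township, 26 February – 31 December 2027: 309 days → $47,000 × 1.15% × 309/365 = $457.5740
Total = $800.0945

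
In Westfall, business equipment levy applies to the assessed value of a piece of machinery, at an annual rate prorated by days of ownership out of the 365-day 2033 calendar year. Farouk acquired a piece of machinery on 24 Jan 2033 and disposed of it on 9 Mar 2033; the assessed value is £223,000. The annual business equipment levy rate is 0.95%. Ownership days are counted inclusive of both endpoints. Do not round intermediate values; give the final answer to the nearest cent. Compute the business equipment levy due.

£261.18

Days held (24 Jan – 9 Mar 2033): 45 out of 365
Tax = £223,000 × 0.95% × 45/365 = £261.1849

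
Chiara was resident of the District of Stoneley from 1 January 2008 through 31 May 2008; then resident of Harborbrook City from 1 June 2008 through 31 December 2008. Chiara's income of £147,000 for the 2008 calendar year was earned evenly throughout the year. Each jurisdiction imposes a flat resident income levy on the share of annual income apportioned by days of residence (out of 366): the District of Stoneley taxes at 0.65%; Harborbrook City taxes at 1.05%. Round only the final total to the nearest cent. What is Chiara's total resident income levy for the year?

£1,299.30

The District of Stoneley, 1 January – 31 May 2008: 152 days → £147,000 × 0.65% × 152/366 = £396.8197
Harborbrook City, 1 June – 31 December 2008: 214 days → £147,000 × 1.05% × 214/366 = £902.4836
Total = £1,299.3033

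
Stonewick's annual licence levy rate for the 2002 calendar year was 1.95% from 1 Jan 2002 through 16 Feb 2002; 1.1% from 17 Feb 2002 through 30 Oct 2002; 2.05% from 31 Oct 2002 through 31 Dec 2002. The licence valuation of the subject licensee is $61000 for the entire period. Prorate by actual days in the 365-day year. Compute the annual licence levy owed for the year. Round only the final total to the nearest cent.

$836.20

1 Jan – 16 Feb 2002: 47 days at 1.95% → $61000 × 1.95% × 47/365 = $153.1685
17 Feb – 30 Oct 2002: 256 days at 1.1% → $61000 × 1.1% × 256/365 = $470.6192
31 Oct – 31 Dec 2002: 62 days at 2.05% → $61000 × 2.05% × 62/365 = $212.4137
Total = $836.2014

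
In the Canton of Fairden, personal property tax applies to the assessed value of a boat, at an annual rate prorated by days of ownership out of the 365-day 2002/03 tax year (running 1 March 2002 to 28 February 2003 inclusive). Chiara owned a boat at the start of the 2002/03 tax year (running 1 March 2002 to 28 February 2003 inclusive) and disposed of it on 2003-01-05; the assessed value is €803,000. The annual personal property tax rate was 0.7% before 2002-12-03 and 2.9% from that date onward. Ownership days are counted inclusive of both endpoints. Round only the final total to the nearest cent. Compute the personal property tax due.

2002-03-01 to 2002-12-02: 277 days at 0.7% → €803,000 × 0.7% × 277/365 = €4,265.8000
2002-12-03 to 2003-01-05: 34 days at 2.9% → €803,000 × 2.9% × 34/365 = €2,169.2000
Total = €6,435.0000

€6,435.00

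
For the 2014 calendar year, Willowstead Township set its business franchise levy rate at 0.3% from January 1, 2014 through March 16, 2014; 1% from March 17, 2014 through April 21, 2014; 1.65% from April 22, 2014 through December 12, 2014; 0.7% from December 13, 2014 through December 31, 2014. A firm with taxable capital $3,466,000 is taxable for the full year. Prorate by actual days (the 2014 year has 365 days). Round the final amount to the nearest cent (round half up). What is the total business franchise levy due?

January 1 – March 16, 2014: 75 days at 0.3% → $3,466,000 × 0.3% × 75/365 = $2,136.5753
March 17 – April 21, 2014: 36 days at 1% → $3,466,000 × 1% × 36/365 = $3,418.5205
April 22 – December 12, 2014: 235 days at 1.65% → $3,466,000 × 1.65% × 235/365 = $36,820.3151
December 13 – December 31, 2014: 19 days at 0.7% → $3,466,000 × 0.7% × 19/365 = $1,262.9534
Total = $43,638.3644

$43,638.36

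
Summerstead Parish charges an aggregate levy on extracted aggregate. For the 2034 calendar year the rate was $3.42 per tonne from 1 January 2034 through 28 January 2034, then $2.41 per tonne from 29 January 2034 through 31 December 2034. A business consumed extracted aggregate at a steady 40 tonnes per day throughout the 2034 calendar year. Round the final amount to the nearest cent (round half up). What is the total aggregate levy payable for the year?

1 January – 28 January 2034: 28 days × 40 tonnes/day = 1,120 tonnes at $3.42/tonne → $3,830.40
29 January – 31 December 2034: 337 days × 40 tonnes/day = 13,480 tonnes at $2.41/tonne → $32,486.80

$36,317.20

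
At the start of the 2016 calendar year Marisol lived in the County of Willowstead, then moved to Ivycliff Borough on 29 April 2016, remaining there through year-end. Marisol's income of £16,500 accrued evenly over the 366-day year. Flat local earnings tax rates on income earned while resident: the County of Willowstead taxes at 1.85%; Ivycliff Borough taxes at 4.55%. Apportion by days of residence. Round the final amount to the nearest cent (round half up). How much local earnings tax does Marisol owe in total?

£605.90

The County of Willowstead, 1 January – 28 April 2016: 119 days → £16,500 × 1.85% × 119/366 = £99.2480
Ivycliff Borough, 29 April – 31 December 2016: 247 days → £16,500 × 4.55% × 247/366 = £506.6537
Total = £605.9016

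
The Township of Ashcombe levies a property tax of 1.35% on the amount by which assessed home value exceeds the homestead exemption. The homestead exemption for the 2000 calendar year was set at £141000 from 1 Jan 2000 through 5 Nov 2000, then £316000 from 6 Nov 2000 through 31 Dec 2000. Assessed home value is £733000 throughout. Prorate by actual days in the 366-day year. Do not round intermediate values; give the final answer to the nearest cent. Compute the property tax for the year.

£7630.52

1 Jan – 5 Nov 2000: 310 days, exemption £141000 → (£733000 − £141000) × 1.35% × 310/366 = £6769.1803
6 Nov – 31 Dec 2000: 56 days, exemption £316000 → (£733000 − £316000) × 1.35% × 56/366 = £861.3443
Total = £7630.5246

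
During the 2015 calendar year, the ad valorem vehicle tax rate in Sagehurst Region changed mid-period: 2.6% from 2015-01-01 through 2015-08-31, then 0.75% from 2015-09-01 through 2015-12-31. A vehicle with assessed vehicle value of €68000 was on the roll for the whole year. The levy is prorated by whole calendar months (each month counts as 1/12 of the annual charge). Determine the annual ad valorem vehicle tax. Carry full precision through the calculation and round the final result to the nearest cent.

€1348.67

2015-01-01 to 2015-08-31: 8 months at 2.6% → €68000 × 2.6% × 8/12 = €1178.6667
2015-09-01 to 2015-12-31: 4 months at 0.75% → €68000 × 0.75% × 4/12 = €170.0000
Total = €1348.6667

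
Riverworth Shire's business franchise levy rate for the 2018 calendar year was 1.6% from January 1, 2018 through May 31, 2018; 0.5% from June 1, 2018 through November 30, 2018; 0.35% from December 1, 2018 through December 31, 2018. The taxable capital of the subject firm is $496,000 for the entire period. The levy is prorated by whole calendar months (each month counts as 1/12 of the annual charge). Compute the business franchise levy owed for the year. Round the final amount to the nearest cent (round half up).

January 1 – May 31, 2018: 5 months at 1.6% → $496,000 × 1.6% × 5/12 = $3,306.6667
June 1 – November 30, 2018: 6 months at 0.5% → $496,000 × 0.5% × 6/12 = $1,240.0000
December 1 – December 31, 2018: 1 month at 0.35% → $496,000 × 0.35% × 1/12 = $144.6667
Total = $4,691.3333

$4,691.33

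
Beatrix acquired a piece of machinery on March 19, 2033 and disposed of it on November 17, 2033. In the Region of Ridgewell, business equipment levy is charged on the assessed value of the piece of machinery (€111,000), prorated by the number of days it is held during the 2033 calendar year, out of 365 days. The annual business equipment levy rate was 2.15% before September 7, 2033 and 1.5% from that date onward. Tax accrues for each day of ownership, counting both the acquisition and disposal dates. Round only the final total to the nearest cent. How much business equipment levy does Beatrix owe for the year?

€1,453.04

March 19 – September 6, 2033: 172 days at 2.15% → €111,000 × 2.15% × 172/365 = €1,124.5973
September 7 – November 17, 2033: 72 days at 1.5% → €111,000 × 1.5% × 72/365 = €328.4384
Total = €1,453.0356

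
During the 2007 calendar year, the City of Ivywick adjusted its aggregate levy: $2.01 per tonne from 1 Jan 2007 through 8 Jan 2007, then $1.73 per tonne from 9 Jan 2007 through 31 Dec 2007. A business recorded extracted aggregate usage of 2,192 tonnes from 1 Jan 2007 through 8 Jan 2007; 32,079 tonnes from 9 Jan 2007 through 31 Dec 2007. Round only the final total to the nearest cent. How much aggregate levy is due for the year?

1 Jan – 8 Jan 2007: 2,192 tonnes at $2.01/tonne → $4,405.92
9 Jan – 31 Dec 2007: 32,079 tonnes at $1.73/tonne → $55,496.67

$59,902.59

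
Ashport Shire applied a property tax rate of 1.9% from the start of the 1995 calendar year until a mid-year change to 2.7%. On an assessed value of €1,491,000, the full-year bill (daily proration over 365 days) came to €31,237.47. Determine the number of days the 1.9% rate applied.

276 days

Let d = days at the first rate; then 365 − d days at the second rate.
€1,491,000 × [1.9%·d + 2.7%·(365−d)] / 365 = €31,237.47
Solving gives d = 276, so the new rate took effect on 4 October 1995.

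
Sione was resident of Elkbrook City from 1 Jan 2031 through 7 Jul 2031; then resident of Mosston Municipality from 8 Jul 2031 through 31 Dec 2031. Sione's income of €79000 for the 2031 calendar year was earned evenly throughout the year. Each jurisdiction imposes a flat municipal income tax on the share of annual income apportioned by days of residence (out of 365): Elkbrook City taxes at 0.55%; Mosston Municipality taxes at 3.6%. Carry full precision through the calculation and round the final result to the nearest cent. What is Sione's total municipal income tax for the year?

Elkbrook City, 1 Jan – 7 Jul 2031: 188 days → €79000 × 0.55% × 188/365 = €223.7973
Mosston Municipality, 8 Jul – 31 Dec 2031: 177 days → €79000 × 3.6% × 177/365 = €1379.1452
Total = €1602.9425

€1602.94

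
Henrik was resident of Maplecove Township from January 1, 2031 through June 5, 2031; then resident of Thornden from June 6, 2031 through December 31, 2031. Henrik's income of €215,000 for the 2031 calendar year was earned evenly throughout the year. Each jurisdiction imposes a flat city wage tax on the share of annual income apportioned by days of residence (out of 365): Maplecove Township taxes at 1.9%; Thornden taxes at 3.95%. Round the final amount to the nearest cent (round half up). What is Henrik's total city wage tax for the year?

Maplecove Township, January 1 – June 5, 2031: 156 days → €215,000 × 1.9% × 156/365 = €1,745.9178
Thornden, June 6 – December 31, 2031: 209 days → €215,000 × 3.95% × 209/365 = €4,862.8288
Total = €6,608.7466

€6,608.75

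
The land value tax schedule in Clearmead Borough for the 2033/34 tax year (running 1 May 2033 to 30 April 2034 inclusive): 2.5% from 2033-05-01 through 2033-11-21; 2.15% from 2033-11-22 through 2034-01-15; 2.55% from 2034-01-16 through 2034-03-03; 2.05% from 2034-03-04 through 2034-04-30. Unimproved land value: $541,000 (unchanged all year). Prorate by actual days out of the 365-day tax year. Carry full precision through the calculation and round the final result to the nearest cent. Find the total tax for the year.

2033-05-01 to 2033-11-21: 205 days at 2.5% → $541,000 × 2.5% × 205/365 = $7,596.2329
2033-11-22 to 2034-01-15: 55 days at 2.15% → $541,000 × 2.15% × 55/365 = $1,752.6918
2034-01-16 to 2034-03-03: 47 days at 2.55% → $541,000 × 2.55% × 47/365 = $1,776.4068
2034-03-04 to 2034-04-30: 58 days at 2.05% → $541,000 × 2.05% × 58/365 = $1,762.3260
Total = $12,887.6575

$12,887.66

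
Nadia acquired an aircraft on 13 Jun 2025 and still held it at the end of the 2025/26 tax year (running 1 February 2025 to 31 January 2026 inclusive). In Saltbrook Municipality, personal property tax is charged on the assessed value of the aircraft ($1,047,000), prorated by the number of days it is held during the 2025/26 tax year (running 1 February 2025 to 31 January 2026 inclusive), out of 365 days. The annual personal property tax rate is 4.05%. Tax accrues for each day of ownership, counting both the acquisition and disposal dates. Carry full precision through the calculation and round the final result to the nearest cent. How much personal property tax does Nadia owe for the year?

Days held (13 Jun 2025 – 31 Jan 2026): 233 out of 365
Tax = $1,047,000 × 4.05% × 233/365 = $27,068.5356

$27,068.54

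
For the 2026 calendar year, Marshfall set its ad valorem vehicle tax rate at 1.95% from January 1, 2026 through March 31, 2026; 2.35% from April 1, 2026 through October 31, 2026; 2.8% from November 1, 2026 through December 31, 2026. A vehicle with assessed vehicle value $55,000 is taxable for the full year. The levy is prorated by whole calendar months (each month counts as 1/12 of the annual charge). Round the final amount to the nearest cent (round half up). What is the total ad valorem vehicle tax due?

$1,278.75

January 1 – March 31, 2026: 3 months at 1.95% → $55,000 × 1.95% × 3/12 = $268.1250
April 1 – October 31, 2026: 7 months at 2.35% → $55,000 × 2.35% × 7/12 = $753.9583
November 1 – December 31, 2026: 2 months at 2.8% → $55,000 × 2.8% × 2/12 = $256.6667
Total = $1,278.7500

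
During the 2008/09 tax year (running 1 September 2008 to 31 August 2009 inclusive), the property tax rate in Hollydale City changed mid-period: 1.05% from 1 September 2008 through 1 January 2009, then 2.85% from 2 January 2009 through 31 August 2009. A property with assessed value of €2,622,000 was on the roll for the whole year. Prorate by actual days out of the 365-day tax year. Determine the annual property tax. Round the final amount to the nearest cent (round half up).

1 September 2008 – 1 January 2009: 123 days at 1.05% → €2,622,000 × 1.05% × 123/365 = €9,277.5699
2 January – 31 August 2009: 242 days at 2.85% → €2,622,000 × 2.85% × 242/365 = €49,545.0247
Total = €58,822.5945

€58,822.59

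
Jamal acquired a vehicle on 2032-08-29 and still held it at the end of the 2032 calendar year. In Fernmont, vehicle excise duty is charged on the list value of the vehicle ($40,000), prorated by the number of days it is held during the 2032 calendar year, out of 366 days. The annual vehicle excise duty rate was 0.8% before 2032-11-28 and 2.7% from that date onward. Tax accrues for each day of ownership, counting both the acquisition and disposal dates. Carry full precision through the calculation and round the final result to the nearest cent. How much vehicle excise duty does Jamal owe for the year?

2032-08-29 to 2032-11-27: 91 days at 0.8% → $40,000 × 0.8% × 91/366 = $79.5628
2032-11-28 to 2032-12-31: 34 days at 2.7% → $40,000 × 2.7% × 34/366 = $100.3279
Total = $179.8907

$179.89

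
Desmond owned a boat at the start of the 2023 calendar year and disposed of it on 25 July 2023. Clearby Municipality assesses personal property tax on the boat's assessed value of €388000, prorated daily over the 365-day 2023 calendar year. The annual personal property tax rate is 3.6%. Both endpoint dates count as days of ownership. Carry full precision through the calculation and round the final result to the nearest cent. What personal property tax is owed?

Days held (1 January – 25 July 2023): 206 out of 365
Tax = €388000 × 3.6% × 206/365 = €7883.3096

€7883.31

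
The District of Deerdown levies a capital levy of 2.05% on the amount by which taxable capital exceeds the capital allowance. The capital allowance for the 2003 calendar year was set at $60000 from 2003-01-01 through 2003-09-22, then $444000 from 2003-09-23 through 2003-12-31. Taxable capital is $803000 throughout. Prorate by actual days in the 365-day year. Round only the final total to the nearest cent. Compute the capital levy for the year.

$13074.79

2003-01-01 to 2003-09-22: 265 days, exemption $60000 → ($803000 − $60000) × 2.05% × 265/365 = $11058.4863
2003-09-23 to 2003-12-31: 100 days, exemption $444000 → ($803000 − $444000) × 2.05% × 100/365 = $2016.3014
Total = $13074.7877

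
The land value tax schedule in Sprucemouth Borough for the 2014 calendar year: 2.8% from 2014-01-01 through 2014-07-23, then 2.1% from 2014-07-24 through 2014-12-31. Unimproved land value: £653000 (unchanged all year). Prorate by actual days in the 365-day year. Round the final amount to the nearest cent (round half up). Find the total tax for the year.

2014-01-01 to 2014-07-23: 204 days at 2.8% → £653000 × 2.8% × 204/365 = £10219.0027
2014-07-24 to 2014-12-31: 161 days at 2.1% → £653000 × 2.1% × 161/365 = £6048.7479
Total = £16267.7507

£16267.75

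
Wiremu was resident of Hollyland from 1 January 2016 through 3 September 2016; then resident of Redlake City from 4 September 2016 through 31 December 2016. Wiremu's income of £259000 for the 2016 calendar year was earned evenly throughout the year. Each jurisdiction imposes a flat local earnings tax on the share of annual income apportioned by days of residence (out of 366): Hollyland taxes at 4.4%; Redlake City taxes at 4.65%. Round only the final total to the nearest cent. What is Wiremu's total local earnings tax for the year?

Hollyland, 1 January – 3 September 2016: 247 days → £259000 × 4.4% × 247/366 = £7690.7432
Redlake City, 4 September – 31 December 2016: 119 days → £259000 × 4.65% × 119/366 = £3915.7828
Total = £11606.5260

£11606.53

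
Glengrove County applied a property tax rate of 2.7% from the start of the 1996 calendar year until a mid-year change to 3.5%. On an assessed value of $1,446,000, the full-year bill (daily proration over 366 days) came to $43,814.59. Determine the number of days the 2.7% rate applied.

Let d = days at the first rate; then 366 − d days at the second rate.
$1,446,000 × [2.7%·d + 3.5%·(366−d)] / 366 = $43,814.59
Solving gives d = 215, so the new rate took effect on August 3, 1996.

215 days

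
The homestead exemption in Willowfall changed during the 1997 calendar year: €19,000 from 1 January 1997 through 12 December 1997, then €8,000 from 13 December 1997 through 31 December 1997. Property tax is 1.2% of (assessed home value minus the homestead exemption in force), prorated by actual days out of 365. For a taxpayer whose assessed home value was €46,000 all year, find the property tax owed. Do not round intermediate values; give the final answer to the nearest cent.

€330.87

1 January – 12 December 1997: 346 days, exemption €19,000 → (€46,000 − €19,000) × 1.2% × 346/365 = €307.1342
13 December – 31 December 1997: 19 days, exemption €8,000 → (€46,000 − €8,000) × 1.2% × 19/365 = €23.7370
Total = €330.8712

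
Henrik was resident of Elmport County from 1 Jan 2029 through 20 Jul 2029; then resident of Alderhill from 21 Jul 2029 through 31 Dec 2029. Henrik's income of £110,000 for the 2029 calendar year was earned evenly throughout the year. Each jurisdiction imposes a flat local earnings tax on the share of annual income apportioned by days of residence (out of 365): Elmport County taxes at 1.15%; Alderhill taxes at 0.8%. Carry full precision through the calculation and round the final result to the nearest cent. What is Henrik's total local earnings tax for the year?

£1,092.01

Elmport County, 1 Jan – 20 Jul 2029: 201 days → £110,000 × 1.15% × 201/365 = £696.6164
Alderhill, 21 Jul – 31 Dec 2029: 164 days → £110,000 × 0.8% × 164/365 = £395.3973
Total = £1,092.0137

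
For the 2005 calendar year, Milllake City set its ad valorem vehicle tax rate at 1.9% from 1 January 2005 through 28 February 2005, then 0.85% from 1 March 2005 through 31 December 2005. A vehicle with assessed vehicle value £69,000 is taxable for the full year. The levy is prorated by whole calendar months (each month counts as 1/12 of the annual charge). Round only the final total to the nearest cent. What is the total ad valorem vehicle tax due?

1 January – 28 February 2005: 2 months at 1.9% → £69,000 × 1.9% × 2/12 = £218.5000
1 March – 31 December 2005: 10 months at 0.85% → £69,000 × 0.85% × 10/12 = £488.7500
Total = £707.2500

£707.25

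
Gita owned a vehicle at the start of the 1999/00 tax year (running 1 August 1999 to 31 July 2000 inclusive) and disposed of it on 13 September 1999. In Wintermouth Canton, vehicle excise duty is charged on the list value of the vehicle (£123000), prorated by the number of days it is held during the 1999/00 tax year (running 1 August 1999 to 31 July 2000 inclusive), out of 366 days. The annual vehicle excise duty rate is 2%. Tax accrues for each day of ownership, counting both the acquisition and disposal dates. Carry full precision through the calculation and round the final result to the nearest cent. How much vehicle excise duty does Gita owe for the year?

£295.74

Days held (1 August – 13 September 1999): 44 out of 366
Tax = £123000 × 2% × 44/366 = £295.7377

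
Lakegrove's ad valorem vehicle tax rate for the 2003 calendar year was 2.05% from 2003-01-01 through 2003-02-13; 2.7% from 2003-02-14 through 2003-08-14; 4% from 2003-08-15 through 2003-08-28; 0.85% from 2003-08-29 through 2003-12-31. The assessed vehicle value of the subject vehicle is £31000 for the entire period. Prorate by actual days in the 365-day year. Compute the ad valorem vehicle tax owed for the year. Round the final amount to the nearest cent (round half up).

2003-01-01 to 2003-02-13: 44 days at 2.05% → £31000 × 2.05% × 44/365 = £76.6082
2003-02-14 to 2003-08-14: 182 days at 2.7% → £31000 × 2.7% × 182/365 = £417.3534
2003-08-15 to 2003-08-28: 14 days at 4% → £31000 × 4% × 14/365 = £47.5616
2003-08-29 to 2003-12-31: 125 days at 0.85% → £31000 × 0.85% × 125/365 = £90.2397
Total = £631.7630

£631.76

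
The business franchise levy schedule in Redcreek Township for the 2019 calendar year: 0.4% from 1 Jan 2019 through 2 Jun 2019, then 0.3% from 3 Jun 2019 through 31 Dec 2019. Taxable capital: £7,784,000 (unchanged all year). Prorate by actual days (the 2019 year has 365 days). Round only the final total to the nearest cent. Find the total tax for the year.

1 Jan – 2 Jun 2019: 153 days at 0.4% → £7,784,000 × 0.4% × 153/365 = £13,051.5288
3 Jun – 31 Dec 2019: 212 days at 0.3% → £7,784,000 × 0.3% × 212/365 = £13,563.3534
Total = £26,614.8822

£26,614.88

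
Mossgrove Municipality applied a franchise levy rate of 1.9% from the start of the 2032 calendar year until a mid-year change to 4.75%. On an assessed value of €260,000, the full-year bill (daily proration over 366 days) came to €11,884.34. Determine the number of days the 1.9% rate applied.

23 days

Let d = days at the first rate; then 366 − d days at the second rate.
€260,000 × [1.9%·d + 4.75%·(366−d)] / 366 = €11,884.34
Solving gives d = 23, so the new rate took effect on 24 Jan 2032.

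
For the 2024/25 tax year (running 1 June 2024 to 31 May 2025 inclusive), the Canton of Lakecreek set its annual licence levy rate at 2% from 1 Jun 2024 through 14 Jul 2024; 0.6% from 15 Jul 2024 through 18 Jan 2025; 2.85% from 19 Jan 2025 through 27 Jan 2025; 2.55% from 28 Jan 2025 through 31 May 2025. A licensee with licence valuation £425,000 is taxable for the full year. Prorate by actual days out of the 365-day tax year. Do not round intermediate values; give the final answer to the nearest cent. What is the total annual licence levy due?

1 Jun – 14 Jul 2024: 44 days at 2% → £425,000 × 2% × 44/365 = £1,024.6575
15 Jul 2024 – 18 Jan 2025: 188 days at 0.6% → £425,000 × 0.6% × 188/365 = £1,313.4247
19 Jan – 27 Jan 2025: 9 days at 2.85% → £425,000 × 2.85% × 9/365 = £298.6644
28 Jan – 31 May 2025: 124 days at 2.55% → £425,000 × 2.55% × 124/365 = £3,681.7808
Total = £6,318.5274

£6,318.53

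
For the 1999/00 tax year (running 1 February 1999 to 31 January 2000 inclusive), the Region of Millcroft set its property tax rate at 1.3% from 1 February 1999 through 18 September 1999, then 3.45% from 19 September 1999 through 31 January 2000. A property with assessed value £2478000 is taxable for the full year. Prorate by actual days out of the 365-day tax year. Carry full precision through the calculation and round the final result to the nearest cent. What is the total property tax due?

1 February – 18 September 1999: 230 days at 1.3% → £2478000 × 1.3% × 230/365 = £20299.2329
19 September 1999 – 31 January 2000: 135 days at 3.45% → £2478000 × 3.45% × 135/365 = £31619.9589
Total = £51919.1918

£51919.19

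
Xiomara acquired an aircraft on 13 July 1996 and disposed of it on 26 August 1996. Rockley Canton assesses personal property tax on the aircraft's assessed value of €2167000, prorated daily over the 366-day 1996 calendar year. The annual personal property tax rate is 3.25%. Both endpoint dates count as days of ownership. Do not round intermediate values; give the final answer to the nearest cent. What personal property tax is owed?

Days held (13 July – 26 August 1996): 45 out of 366
Tax = €2167000 × 3.25% × 45/366 = €8659.1189

€8659.12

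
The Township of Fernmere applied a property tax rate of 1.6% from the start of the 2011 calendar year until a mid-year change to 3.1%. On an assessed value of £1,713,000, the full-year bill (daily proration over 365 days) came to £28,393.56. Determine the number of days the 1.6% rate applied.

351 days

Let d = days at the first rate; then 365 − d days at the second rate.
£1,713,000 × [1.6%·d + 3.1%·(365−d)] / 365 = £28,393.56
Solving gives d = 351, so the new rate took effect on December 18, 2011.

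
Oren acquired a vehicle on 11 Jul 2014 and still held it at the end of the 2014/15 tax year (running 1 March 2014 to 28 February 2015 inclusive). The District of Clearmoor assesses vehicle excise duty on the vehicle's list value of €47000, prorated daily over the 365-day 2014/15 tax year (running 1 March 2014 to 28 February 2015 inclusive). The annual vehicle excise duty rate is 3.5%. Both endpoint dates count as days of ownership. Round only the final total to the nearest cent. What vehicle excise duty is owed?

€1050.10

Days held (11 Jul 2014 – 28 Feb 2015): 233 out of 365
Tax = €47000 × 3.5% × 233/365 = €1050.0959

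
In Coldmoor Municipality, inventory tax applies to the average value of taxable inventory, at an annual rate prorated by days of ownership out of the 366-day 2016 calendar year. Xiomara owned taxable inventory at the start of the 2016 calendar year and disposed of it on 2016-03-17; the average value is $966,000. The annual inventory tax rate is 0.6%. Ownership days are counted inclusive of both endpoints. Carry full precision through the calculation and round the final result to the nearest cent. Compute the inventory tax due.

$1,219.38

Days held (2016-01-01 to 2016-03-17): 77 out of 366
Tax = $966,000 × 0.6% × 77/366 = $1,219.3770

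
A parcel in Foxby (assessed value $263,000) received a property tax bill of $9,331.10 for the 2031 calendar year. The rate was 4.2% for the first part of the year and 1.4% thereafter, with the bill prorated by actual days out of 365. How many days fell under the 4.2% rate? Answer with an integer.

Let d = days at the first rate; then 365 − d days at the second rate.
$263,000 × [4.2%·d + 1.4%·(365−d)] / 365 = $9,331.10
Solving gives d = 280, so the new rate took effect on October 8, 2031.

280 days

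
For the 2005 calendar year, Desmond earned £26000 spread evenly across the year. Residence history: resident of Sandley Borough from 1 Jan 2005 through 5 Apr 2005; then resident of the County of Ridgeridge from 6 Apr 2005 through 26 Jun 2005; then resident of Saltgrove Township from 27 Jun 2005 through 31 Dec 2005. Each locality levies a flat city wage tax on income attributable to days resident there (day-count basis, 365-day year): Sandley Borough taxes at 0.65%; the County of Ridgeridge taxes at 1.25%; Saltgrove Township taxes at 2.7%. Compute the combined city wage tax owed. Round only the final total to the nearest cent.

£478.58

Sandley Borough, 1 Jan – 5 Apr 2005: 95 days → £26000 × 0.65% × 95/365 = £43.9863
The County of Ridgeridge, 6 Apr – 26 Jun 2005: 82 days → £26000 × 1.25% × 82/365 = £73.0137
Saltgrove Township, 27 Jun – 31 Dec 2005: 188 days → £26000 × 2.7% × 188/365 = £361.5781
Total = £478.5781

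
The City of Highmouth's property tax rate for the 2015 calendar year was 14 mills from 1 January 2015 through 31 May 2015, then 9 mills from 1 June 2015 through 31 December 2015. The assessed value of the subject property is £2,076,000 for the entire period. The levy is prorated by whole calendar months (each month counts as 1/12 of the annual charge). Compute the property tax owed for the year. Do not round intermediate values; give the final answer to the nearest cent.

£23,009.00

1 January – 31 May 2015: 5 months at 14 mills → £2,076,000 × 1.4% × 5/12 = £12,110.0000
1 June – 31 December 2015: 7 months at 9 mills → £2,076,000 × 0.9% × 7/12 = £10,899.0000
Total = £23,009.0000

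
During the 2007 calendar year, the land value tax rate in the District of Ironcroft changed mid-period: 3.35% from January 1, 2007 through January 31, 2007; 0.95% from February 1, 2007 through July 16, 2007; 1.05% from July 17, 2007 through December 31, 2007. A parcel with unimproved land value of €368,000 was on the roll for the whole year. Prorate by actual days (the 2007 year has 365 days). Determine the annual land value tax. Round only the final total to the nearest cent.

January 1 – January 31, 2007: 31 days at 3.35% → €368,000 × 3.35% × 31/365 = €1,047.0356
February 1 – July 16, 2007: 166 days at 0.95% → €368,000 × 0.95% × 166/365 = €1,589.9616
July 17 – December 31, 2007: 168 days at 1.05% → €368,000 × 1.05% × 168/365 = €1,778.4986
Total = €4,415.4959

€4,415.50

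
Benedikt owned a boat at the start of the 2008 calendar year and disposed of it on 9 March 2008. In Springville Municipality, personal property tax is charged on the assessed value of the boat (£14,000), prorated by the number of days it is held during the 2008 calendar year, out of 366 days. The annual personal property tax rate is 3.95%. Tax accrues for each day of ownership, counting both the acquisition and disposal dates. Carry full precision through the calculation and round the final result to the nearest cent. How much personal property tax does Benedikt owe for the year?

£104.25

Days held (1 January – 9 March 2008): 69 out of 366
Tax = £14,000 × 3.95% × 69/366 = £104.2541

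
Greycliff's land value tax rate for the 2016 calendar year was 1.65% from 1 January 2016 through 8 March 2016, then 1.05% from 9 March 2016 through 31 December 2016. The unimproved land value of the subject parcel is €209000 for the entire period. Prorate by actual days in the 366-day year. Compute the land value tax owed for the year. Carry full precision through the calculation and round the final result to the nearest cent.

1 January – 8 March 2016: 68 days at 1.65% → €209000 × 1.65% × 68/366 = €640.7049
9 March – 31 December 2016: 298 days at 1.05% → €209000 × 1.05% × 298/366 = €1786.7787
Total = €2427.4836

€2427.48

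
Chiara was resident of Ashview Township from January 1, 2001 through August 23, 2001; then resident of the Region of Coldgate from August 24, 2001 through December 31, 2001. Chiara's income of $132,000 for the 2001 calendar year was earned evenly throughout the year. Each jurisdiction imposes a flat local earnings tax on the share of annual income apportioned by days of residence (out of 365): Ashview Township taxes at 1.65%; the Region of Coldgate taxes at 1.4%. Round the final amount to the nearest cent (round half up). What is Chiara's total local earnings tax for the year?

$2,060.47

Ashview Township, January 1 – August 23, 2001: 235 days → $132,000 × 1.65% × 235/365 = $1,402.2740
The Region of Coldgate, August 24 – December 31, 2001: 130 days → $132,000 × 1.4% × 130/365 = $658.1918
Total = $2,060.4658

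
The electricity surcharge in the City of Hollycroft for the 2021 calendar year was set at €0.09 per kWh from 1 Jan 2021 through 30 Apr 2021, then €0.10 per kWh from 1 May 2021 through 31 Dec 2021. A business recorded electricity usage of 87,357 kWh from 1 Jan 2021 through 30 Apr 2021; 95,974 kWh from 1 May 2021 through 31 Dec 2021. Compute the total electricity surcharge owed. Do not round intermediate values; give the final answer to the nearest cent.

€17,459.53

1 Jan – 30 Apr 2021: 87,357 kWh at €0.09/kWh → €7,862.13
1 May – 31 Dec 2021: 95,974 kWh at €0.10/kWh → €9,597.40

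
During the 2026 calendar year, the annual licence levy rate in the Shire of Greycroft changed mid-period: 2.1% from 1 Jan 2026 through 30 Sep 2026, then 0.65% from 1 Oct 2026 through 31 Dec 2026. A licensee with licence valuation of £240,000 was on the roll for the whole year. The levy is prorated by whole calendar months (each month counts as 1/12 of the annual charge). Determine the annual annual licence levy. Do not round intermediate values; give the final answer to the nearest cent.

£4,170.00

1 Jan – 30 Sep 2026: 9 months at 2.1% → £240,000 × 2.1% × 9/12 = £3,780.0000
1 Oct – 31 Dec 2026: 3 months at 0.65% → £240,000 × 0.65% × 3/12 = £390.0000
Total = £4,170.0000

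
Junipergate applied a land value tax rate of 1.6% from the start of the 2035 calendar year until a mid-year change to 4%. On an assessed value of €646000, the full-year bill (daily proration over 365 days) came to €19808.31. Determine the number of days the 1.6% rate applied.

142 days

Let d = days at the first rate; then 365 − d days at the second rate.
€646000 × [1.6%·d + 4%·(365−d)] / 365 = €19808.31
Solving gives d = 142, so the new rate took effect on May 23, 2035.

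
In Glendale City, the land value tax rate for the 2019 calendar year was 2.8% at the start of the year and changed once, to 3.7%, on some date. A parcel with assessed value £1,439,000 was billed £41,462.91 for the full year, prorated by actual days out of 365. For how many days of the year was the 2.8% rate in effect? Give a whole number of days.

332 days

Let d = days at the first rate; then 365 − d days at the second rate.
£1,439,000 × [2.8%·d + 3.7%·(365−d)] / 365 = £41,462.91
Solving gives d = 332, so the new rate took effect on November 29, 2019.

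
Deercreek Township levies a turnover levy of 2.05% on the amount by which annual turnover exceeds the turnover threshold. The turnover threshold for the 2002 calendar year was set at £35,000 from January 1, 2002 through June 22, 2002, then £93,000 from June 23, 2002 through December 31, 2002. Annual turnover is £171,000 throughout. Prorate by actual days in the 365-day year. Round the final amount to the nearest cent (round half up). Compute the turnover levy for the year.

£2,162.55

January 1 – June 22, 2002: 173 days, exemption £35,000 → (£171,000 − £35,000) × 2.05% × 173/365 = £1,321.4356
June 23 – December 31, 2002: 192 days, exemption £93,000 → (£171,000 − £93,000) × 2.05% × 192/365 = £841.1178
Total = £2,162.5534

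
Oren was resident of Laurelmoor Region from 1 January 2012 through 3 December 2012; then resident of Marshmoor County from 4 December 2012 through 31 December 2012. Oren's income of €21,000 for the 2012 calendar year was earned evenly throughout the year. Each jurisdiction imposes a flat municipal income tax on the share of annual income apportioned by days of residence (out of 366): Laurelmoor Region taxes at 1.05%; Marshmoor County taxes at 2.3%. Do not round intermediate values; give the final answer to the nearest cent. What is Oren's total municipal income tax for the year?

Laurelmoor Region, 1 January – 3 December 2012: 338 days → €21,000 × 1.05% × 338/366 = €203.6311
Marshmoor County, 4 December – 31 December 2012: 28 days → €21,000 × 2.3% × 28/366 = €36.9508
Total = €240.5820

€240.58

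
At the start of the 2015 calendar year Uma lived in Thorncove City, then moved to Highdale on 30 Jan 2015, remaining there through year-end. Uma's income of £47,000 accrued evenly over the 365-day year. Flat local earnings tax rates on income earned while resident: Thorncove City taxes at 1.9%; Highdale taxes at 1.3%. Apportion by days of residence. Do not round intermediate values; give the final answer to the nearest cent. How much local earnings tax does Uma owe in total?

£633.41

Thorncove City, 1 Jan – 29 Jan 2015: 29 days → £47,000 × 1.9% × 29/365 = £70.9507
Highdale, 30 Jan – 31 Dec 2015: 336 days → £47,000 × 1.3% × 336/365 = £562.4548
Total = £633.4055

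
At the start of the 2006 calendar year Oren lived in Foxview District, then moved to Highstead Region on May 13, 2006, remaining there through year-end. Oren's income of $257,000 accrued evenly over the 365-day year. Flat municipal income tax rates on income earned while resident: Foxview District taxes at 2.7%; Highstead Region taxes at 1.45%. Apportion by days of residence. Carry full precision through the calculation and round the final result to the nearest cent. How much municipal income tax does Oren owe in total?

$4,888.28

Foxview District, January 1 – May 12, 2006: 132 days → $257,000 × 2.7% × 132/365 = $2,509.4466
Highstead Region, May 13 – December 31, 2006: 233 days → $257,000 × 1.45% × 233/365 = $2,378.8342
Total = $4,888.2808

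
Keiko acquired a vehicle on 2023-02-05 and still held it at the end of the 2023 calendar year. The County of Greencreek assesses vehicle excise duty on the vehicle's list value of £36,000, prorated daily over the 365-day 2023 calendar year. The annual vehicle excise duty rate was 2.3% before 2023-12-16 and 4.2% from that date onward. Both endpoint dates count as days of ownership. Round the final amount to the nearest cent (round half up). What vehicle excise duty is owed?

2023-02-05 to 2023-12-15: 314 days at 2.3% → £36,000 × 2.3% × 314/365 = £712.3068
2023-12-16 to 2023-12-31: 16 days at 4.2% → £36,000 × 4.2% × 16/365 = £66.2795
Total = £778.5863

£778.59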